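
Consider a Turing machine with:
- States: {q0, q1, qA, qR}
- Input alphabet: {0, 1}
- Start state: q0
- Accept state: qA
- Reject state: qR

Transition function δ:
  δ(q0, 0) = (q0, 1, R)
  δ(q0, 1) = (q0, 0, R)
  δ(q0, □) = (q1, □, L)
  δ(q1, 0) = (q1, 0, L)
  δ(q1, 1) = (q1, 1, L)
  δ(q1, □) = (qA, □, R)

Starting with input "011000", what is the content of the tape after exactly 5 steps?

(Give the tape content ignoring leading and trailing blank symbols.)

Execution trace:
Initial: [q0]011000
Step 1: δ(q0, 0) = (q0, 1, R) → 1[q0]11000
Step 2: δ(q0, 1) = (q0, 0, R) → 10[q0]1000
Step 3: δ(q0, 1) = (q0, 0, R) → 100[q0]000
Step 4: δ(q0, 0) = (q0, 1, R) → 1001[q0]00
Step 5: δ(q0, 0) = (q0, 1, R) → 10011[q0]0

After 5 steps, the tape (ignoring leading/trailing blanks) is: 100110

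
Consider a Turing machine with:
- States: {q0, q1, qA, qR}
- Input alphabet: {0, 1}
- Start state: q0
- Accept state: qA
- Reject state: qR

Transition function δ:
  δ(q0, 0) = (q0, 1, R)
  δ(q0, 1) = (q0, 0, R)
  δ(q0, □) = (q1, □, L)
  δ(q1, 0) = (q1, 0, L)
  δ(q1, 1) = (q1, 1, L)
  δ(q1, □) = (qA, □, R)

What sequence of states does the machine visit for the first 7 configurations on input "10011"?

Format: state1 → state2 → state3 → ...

Execution trace:
Initial: [q0]10011
Step 1: δ(q0, 1) = (q0, 0, R) → 0[q0]0011
Step 2: δ(q0, 0) = (q0, 1, R) → 01[q0]011
Step 3: δ(q0, 0) = (q0, 1, R) → 011[q0]11
Step 4: δ(q0, 1) = (q0, 0, R) → 0110[q0]1
Step 5: δ(q0, 1) = (q0, 0, R) → 01100[q0]□
Step 6: δ(q0, □) = (q1, □, L) → 0110[q1]0□

State sequence: q0 → q0 → q0 → q0 → q0 → q0 → q1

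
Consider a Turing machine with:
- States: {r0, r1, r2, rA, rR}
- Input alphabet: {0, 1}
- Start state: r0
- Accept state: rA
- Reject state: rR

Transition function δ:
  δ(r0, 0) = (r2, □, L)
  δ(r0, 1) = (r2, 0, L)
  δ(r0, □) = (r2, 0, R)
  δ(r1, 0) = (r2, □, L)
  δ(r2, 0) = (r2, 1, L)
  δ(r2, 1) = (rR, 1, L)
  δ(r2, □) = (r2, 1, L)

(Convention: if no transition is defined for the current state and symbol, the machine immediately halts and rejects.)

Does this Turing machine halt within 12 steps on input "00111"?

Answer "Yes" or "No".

Execution trace:
Initial: [r0]00111
Step 1: δ(r0, 0) = (r2, □, L) → [r2]□□0111
Step 2: δ(r2, □) = (r2, 1, L) → [r2]□1□0111
Step 3: δ(r2, □) = (r2, 1, L) → [r2]□11□0111
Step 4: δ(r2, □) = (r2, 1, L) → [r2]□111□0111
Step 5: δ(r2, □) = (r2, 1, L) → [r2]□1111□0111
Step 6: δ(r2, □) = (r2, 1, L) → [r2]□11111□0111
Step 7: δ(r2, □) = (r2, 1, L) → [r2]□111111□0111
Step 8: δ(r2, □) = (r2, 1, L) → [r2]□1111111□0111
Step 9: δ(r2, □) = (r2, 1, L) → [r2]□11111111□0111
Step 10: δ(r2, □) = (r2, 1, L) → [r2]□111111111□0111
Step 11: δ(r2, □) = (r2, 1, L) → [r2]□1111111111□0111
Step 12: δ(r2, □) = (r2, 1, L) → [r2]□11111111111□0111

The machine has not reached a halting state after 12 steps.
The machine did not halt within the 12-step bound.

Answer: No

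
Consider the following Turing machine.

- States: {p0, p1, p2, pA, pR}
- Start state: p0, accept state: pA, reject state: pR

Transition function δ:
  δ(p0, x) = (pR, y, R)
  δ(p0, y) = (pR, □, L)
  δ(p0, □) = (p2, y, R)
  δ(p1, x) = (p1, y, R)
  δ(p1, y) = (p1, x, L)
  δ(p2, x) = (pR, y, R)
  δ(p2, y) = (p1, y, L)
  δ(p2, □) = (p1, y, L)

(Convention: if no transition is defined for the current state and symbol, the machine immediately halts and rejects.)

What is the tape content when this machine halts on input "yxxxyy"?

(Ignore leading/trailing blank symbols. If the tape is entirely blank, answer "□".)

Execution trace:
Initial: [p0]yxxxyy
Step 1: δ(p0, y) = (pR, □, L) → [pR]□□xxxyy

The machine reaches the reject state pR and halts.

Final tape (ignoring leading/trailing blanks): xxxyy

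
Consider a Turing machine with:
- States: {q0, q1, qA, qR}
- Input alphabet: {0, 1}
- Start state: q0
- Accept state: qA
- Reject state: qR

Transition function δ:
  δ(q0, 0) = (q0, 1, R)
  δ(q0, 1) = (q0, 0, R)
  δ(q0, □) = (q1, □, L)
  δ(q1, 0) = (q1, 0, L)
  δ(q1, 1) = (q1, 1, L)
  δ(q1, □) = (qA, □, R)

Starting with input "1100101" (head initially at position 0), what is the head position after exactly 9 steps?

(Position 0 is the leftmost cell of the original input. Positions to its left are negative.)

Execution trace (head position shown):
Step 0: [q0]1100101  (head at position 0)
Step 1: move right → 0[q0]100101  (head at position 1)
Step 2: move right → 00[q0]00101  (head at position 2)
Step 3: move right → 001[q0]0101  (head at position 3)
Step 4: move right → 0011[q0]101  (head at position 4)
Step 5: move right → 00110[q0]01  (head at position 5)
Step 6: move right → 001101[q0]1  (head at position 6)
Step 7: move right → 0011010[q0]□  (head at position 7)
Step 8: move left → 001101[q1]0□  (head at position 6)
Step 9: move left → 00110[q1]10□  (head at position 5)

After 9 steps, the head is at position 5.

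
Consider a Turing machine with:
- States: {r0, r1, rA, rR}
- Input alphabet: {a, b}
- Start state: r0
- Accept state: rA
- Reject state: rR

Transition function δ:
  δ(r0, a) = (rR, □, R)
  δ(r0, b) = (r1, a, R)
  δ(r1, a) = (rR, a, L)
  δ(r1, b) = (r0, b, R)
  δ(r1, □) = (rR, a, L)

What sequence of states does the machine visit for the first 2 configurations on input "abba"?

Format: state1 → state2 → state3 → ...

Execution trace:
Initial: [r0]abba
Step 1: δ(r0, a) = (rR, □, R) → □[rR]bba

The machine reaches the reject state rR and halts.

State sequence: r0 → rR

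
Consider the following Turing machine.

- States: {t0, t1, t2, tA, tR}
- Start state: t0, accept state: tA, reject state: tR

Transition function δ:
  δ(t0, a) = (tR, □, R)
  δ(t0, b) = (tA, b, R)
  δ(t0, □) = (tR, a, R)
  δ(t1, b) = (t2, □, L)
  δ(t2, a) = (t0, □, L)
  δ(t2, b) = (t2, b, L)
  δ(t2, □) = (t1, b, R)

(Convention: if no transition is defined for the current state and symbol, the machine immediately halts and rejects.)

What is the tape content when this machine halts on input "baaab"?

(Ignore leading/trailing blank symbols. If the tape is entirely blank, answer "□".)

Execution trace:
Initial: [t0]baaab
Step 1: δ(t0, b) = (tA, b, R) → b[tA]aaab

The machine reaches the accept state tA and halts.

Final tape (ignoring leading/trailing blanks): baaab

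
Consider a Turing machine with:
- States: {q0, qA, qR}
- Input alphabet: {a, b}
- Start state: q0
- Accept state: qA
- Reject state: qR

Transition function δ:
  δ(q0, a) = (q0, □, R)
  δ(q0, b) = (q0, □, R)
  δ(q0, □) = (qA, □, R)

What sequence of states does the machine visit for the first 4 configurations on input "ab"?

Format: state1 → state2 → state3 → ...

Execution trace:
Initial: [q0]ab
Step 1: δ(q0, a) = (q0, □, R) → □[q0]b
Step 2: δ(q0, b) = (q0, □, R) → □□[q0]□
Step 3: δ(q0, □) = (qA, □, R) → □□□[qA]□

The machine reaches the accept state qA and halts.

State sequence: q0 → q0 → q0 → qA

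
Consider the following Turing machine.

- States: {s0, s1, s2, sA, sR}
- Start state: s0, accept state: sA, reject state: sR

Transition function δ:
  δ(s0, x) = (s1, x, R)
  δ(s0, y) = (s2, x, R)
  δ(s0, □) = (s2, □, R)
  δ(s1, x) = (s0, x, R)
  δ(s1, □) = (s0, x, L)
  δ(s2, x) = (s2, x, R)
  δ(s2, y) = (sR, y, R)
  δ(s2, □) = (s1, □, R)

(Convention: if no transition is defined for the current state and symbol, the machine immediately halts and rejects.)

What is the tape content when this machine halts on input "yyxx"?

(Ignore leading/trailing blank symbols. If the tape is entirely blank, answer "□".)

Execution trace:
Initial: [s0]yyxx
Step 1: δ(s0, y) = (s2, x, R) → x[s2]yxx
Step 2: δ(s2, y) = (sR, y, R) → xy[sR]xx

The machine reaches the reject state sR and halts.

Final tape (ignoring leading/trailing blanks): xyxx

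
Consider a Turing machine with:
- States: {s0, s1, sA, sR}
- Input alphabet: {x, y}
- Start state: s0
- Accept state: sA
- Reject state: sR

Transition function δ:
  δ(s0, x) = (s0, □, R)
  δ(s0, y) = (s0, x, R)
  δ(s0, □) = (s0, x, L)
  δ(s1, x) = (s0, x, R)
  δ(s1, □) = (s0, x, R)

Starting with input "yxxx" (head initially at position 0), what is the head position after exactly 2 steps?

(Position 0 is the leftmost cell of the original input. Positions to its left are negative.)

Execution trace (head position shown):
Step 0: [s0]yxxx  (head at position 0)
Step 1: move right → x[s0]xxx  (head at position 1)
Step 2: move right → x□[s0]xx  (head at position 2)

After 2 steps, the head is at position 2.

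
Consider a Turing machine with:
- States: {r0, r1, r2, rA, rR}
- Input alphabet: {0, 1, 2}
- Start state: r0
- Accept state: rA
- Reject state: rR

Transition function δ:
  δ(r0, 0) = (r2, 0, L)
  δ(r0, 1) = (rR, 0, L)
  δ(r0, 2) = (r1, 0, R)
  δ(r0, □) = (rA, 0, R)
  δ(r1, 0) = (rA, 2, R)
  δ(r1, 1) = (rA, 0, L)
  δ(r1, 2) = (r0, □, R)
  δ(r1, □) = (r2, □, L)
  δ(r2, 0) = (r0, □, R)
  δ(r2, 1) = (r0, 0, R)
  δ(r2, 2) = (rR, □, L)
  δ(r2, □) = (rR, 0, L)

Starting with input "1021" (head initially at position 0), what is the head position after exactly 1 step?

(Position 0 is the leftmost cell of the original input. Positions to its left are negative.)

Execution trace (head position shown):
Step 0: [r0]1021  (head at position 0)
Step 1: move left → [rR]□0021  (head at position -1)

After 1 step, the head is at position -1.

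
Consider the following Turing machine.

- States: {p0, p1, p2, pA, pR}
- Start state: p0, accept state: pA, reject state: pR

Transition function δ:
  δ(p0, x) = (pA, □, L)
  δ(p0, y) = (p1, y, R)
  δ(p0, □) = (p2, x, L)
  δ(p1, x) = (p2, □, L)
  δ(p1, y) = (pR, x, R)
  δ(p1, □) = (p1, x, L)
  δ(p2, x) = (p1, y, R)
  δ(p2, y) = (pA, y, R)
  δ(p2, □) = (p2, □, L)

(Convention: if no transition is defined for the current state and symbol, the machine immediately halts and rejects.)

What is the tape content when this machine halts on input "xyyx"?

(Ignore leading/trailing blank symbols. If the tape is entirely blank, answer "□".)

Execution trace:
Initial: [p0]xyyx
Step 1: δ(p0, x) = (pA, □, L) → [pA]□□yyx

The machine reaches the accept state pA and halts.

Final tape (ignoring leading/trailing blanks): yyx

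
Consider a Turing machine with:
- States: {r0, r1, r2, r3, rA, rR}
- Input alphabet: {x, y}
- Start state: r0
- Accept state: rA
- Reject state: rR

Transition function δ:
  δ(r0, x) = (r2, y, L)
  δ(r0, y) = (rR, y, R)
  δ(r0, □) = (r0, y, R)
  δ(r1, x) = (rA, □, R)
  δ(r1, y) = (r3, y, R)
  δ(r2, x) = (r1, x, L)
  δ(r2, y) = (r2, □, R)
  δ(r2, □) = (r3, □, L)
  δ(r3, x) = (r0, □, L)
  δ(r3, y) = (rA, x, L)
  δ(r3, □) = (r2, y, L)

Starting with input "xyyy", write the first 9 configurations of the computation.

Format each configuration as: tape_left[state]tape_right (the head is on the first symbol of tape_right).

Transitions applied:
Step 1: δ(r0, x) = (r2, y, L)
Step 2: δ(r2, □) = (r3, □, L)
Step 3: δ(r3, □) = (r2, y, L)
Step 4: δ(r2, □) = (r3, □, L)
Step 5: δ(r3, □) = (r2, y, L)
Step 6: δ(r2, □) = (r3, □, L)
Step 7: δ(r3, □) = (r2, y, L)
Step 8: δ(r2, □) = (r3, □, L)

The first 9 configurations are:
[r0]xyyy ⊢ [r2]□yyyy ⊢ [r3]□□yyyy ⊢ [r2]□y□yyyy ⊢ [r3]□□y□yyyy ⊢ [r2]□y□y□yyyy ⊢ [r3]□□y□y□yyyy ⊢ [r2]□y□y□y□yyyy ⊢ [r3]□□y□y□y□yyyy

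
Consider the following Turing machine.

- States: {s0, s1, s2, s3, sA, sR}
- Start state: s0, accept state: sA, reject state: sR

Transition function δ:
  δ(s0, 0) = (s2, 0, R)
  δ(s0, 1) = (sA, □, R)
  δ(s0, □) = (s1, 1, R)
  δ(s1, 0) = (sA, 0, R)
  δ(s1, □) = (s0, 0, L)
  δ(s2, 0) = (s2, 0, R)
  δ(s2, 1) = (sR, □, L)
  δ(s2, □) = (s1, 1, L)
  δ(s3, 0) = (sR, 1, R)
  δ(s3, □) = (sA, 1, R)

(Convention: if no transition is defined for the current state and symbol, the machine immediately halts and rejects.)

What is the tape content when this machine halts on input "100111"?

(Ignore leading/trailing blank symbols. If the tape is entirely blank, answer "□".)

Execution trace:
Initial: [s0]100111
Step 1: δ(s0, 1) = (sA, □, R) → □[sA]00111

The machine reaches the accept state sA and halts.

Final tape (ignoring leading/trailing blanks): 00111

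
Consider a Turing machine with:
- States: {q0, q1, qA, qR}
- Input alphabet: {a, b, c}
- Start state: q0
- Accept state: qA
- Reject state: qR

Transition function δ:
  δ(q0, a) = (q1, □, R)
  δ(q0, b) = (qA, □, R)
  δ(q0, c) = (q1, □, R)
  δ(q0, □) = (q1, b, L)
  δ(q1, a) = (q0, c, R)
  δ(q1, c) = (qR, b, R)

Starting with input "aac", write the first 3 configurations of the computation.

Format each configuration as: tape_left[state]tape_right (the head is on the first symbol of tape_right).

Transitions applied:
Step 1: δ(q0, a) = (q1, □, R)
Step 2: δ(q1, a) = (q0, c, R)

The first 3 configurations are:
[q0]aac ⊢ □[q1]ac ⊢ □c[q0]c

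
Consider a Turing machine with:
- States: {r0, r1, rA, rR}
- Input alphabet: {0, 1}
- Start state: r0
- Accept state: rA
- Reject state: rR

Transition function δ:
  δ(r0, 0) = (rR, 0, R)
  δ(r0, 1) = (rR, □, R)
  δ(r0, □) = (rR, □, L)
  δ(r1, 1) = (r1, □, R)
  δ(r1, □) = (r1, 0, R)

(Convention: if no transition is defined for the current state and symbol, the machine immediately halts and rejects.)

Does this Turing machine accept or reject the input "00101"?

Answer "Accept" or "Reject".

Execution trace:
Initial: [r0]00101
Step 1: δ(r0, 0) = (rR, 0, R) → 0[rR]0101

The machine reaches the reject state rR and halts.

Answer: Reject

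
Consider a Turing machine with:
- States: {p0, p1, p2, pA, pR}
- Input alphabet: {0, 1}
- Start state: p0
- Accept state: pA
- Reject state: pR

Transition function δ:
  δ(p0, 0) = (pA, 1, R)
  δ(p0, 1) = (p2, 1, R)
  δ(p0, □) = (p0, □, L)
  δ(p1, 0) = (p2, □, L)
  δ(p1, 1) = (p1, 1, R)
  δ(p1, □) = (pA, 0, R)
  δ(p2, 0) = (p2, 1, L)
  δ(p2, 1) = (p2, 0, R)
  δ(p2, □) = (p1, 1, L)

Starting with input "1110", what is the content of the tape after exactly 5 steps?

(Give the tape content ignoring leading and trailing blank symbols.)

Execution trace:
Initial: [p0]1110
Step 1: δ(p0, 1) = (p2, 1, R) → 1[p2]110
Step 2: δ(p2, 1) = (p2, 0, R) → 10[p2]10
Step 3: δ(p2, 1) = (p2, 0, R) → 100[p2]0
Step 4: δ(p2, 0) = (p2, 1, L) → 10[p2]01
Step 5: δ(p2, 0) = (p2, 1, L) → 1[p2]011

After 5 steps, the tape (ignoring leading/trailing blanks) is: 1011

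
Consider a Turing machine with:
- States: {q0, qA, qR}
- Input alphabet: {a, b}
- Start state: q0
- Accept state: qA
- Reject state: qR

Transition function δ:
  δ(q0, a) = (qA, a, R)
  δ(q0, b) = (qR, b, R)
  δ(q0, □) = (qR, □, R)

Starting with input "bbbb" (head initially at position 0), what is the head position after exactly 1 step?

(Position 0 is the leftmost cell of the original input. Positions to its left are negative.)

Execution trace (head position shown):
Step 0: [q0]bbbb  (head at position 0)
Step 1: move right → b[qR]bbb  (head at position 1)

After 1 step, the head is at position 1.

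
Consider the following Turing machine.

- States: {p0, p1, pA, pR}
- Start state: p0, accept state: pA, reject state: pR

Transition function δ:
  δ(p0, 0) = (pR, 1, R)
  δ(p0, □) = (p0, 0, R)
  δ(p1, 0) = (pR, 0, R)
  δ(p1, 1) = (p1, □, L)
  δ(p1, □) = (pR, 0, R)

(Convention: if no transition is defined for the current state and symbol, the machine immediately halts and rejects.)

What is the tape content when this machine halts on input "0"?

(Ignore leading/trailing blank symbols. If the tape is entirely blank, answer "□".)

Execution trace:
Initial: [p0]0
Step 1: δ(p0, 0) = (pR, 1, R) → 1[pR]□

The machine reaches the reject state pR and halts.

Final tape (ignoring leading/trailing blanks): 1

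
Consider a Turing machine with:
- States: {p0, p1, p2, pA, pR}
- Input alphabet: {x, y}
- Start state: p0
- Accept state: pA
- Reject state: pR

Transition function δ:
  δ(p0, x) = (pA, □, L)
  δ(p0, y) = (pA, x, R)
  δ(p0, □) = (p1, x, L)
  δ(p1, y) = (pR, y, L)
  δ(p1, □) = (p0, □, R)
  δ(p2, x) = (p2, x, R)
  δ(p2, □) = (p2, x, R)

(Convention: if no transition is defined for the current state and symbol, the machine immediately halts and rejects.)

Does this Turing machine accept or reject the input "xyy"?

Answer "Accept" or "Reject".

Execution trace:
Initial: [p0]xyy
Step 1: δ(p0, x) = (pA, □, L) → [pA]□□yy

The machine reaches the accept state pA and halts.

Answer: Accept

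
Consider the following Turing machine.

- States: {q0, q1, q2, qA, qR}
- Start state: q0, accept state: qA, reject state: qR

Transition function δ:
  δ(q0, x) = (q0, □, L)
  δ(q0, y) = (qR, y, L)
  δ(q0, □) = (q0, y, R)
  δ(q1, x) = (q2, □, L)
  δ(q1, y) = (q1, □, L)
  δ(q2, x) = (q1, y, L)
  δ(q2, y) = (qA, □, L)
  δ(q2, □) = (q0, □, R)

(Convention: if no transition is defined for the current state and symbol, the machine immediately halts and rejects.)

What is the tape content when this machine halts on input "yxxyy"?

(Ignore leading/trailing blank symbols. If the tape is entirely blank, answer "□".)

Execution trace:
Initial: [q0]yxxyy
Step 1: δ(q0, y) = (qR, y, L) → [qR]□yxxyy

The machine reaches the reject state qR and halts.

Final tape (ignoring leading/trailing blanks): yxxyy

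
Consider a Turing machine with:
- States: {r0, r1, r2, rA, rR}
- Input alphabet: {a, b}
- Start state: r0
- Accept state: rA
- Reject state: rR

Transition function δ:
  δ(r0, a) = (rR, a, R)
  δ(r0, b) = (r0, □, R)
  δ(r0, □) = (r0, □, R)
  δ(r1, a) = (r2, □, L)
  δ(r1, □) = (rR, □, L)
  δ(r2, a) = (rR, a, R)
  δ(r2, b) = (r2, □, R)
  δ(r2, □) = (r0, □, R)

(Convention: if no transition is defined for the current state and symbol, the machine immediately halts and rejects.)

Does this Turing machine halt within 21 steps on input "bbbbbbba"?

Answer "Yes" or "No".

Execution trace:
Initial: [r0]bbbbbbba
Step 1: δ(r0, b) = (r0, □, R) → □[r0]bbbbbba
Step 2: δ(r0, b) = (r0, □, R) → □□[r0]bbbbba
Step 3: δ(r0, b) = (r0, □, R) → □□□[r0]bbbba
Step 4: δ(r0, b) = (r0, □, R) → □□□□[r0]bbba
Step 5: δ(r0, b) = (r0, □, R) → □□□□□[r0]bba
Step 6: δ(r0, b) = (r0, □, R) → □□□□□□[r0]ba
Step 7: δ(r0, b) = (r0, □, R) → □□□□□□□[r0]a
Step 8: δ(r0, a) = (rR, a, R) → □□□□□□□a[rR]□

The machine reaches the reject state rR and halts.
The machine halted after 8 steps (within the 21-step bound).

Answer: Yes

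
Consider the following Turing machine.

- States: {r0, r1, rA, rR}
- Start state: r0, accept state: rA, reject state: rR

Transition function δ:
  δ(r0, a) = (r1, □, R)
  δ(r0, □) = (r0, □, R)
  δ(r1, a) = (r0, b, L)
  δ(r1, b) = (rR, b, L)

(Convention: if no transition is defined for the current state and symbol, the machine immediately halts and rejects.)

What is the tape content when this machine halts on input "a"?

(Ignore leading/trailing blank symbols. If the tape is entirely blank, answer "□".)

Execution trace:
Initial: [r0]a
Step 1: δ(r0, a) = (r1, □, R) → □[r1]□

No transition is defined for δ(r1, □). By convention the machine halts and rejects.

Final tape (ignoring leading/trailing blanks): □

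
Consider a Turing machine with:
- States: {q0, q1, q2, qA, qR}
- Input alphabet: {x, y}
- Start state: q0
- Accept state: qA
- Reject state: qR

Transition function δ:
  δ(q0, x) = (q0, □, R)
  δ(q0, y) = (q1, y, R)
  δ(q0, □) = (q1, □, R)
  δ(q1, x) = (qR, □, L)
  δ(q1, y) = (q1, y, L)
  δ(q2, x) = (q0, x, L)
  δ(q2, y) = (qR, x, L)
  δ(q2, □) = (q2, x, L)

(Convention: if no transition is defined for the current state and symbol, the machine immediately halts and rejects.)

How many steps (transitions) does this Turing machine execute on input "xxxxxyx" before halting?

Execution trace:
Initial: [q0]xxxxxyx
Step 1: δ(q0, x) = (q0, □, R) → □[q0]xxxxyx
Step 2: δ(q0, x) = (q0, □, R) → □□[q0]xxxyx
Step 3: δ(q0, x) = (q0, □, R) → □□□[q0]xxyx
Step 4: δ(q0, x) = (q0, □, R) → □□□□[q0]xyx
Step 5: δ(q0, x) = (q0, □, R) → □□□□□[q0]yx
Step 6: δ(q0, y) = (q1, y, R) → □□□□□y[q1]x
Step 7: δ(q1, x) = (qR, □, L) → □□□□□[qR]y□

The machine reaches the reject state qR and halts.

The machine executed 7 steps before halting.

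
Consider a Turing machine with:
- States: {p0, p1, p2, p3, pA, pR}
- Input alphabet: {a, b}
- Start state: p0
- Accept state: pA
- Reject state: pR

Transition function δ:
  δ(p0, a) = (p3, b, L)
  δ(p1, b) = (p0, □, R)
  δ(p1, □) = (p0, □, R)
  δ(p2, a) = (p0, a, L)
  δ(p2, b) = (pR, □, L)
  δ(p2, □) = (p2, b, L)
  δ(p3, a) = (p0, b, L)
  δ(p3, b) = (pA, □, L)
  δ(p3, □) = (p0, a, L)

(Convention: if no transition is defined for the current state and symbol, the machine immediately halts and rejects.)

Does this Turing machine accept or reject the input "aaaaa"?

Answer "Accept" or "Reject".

Execution trace:
Initial: [p0]aaaaa
Step 1: δ(p0, a) = (p3, b, L) → [p3]□baaaa
Step 2: δ(p3, □) = (p0, a, L) → [p0]□abaaaa

No transition is defined for δ(p0, □). By convention the machine halts and rejects.

Answer: Reject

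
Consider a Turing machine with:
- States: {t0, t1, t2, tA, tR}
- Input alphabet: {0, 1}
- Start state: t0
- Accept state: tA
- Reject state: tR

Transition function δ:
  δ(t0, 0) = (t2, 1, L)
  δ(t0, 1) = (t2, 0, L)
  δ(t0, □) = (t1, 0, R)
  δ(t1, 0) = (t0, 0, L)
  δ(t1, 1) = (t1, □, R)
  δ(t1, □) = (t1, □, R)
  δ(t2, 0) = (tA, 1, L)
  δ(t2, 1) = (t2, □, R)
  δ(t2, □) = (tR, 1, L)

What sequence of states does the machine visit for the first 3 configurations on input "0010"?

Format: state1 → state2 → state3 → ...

Execution trace:
Initial: [t0]0010
Step 1: δ(t0, 0) = (t2, 1, L) → [t2]□1010
Step 2: δ(t2, □) = (tR, 1, L) → [tR]□11010

The machine reaches the reject state tR and halts.

State sequence: t0 → t2 → tR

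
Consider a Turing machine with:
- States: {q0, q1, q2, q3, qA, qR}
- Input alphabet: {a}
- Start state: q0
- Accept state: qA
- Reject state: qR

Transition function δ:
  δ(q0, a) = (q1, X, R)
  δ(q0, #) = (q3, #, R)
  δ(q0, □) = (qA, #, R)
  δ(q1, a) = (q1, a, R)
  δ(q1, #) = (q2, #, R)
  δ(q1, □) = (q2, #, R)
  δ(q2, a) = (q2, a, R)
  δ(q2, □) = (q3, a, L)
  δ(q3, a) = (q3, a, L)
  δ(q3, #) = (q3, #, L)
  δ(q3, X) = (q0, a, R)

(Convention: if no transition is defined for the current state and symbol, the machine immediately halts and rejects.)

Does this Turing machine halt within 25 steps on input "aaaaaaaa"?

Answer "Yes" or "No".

Execution trace:
Initial: [q0]aaaaaaaa
Step 1: δ(q0, a) = (q1, X, R) → X[q1]aaaaaaa
Step 2: δ(q1, a) = (q1, a, R) → Xa[q1]aaaaaa
Step 3: δ(q1, a) = (q1, a, R) → Xaa[q1]aaaaa
Step 4: δ(q1, a) = (q1, a, R) → Xaaa[q1]aaaa
Step 5: δ(q1, a) = (q1, a, R) → Xaaaa[q1]aaa
Step 6: δ(q1, a) = (q1, a, R) → Xaaaaa[q1]aa
Step 7: δ(q1, a) = (q1, a, R) → Xaaaaaa[q1]a
Step 8: δ(q1, a) = (q1, a, R) → Xaaaaaaa[q1]□
Step 9: δ(q1, □) = (q2, #, R) → Xaaaaaaa#[q2]□
Step 10: δ(q2, □) = (q3, a, L) → Xaaaaaaa[q3]#a
Step 11: δ(q3, #) = (q3, #, L) → Xaaaaaa[q3]a#a
Step 12: δ(q3, a) = (q3, a, L) → Xaaaaa[q3]aa#a
Step 13: δ(q3, a) = (q3, a, L) → Xaaaa[q3]aaa#a
Step 14: δ(q3, a) = (q3, a, L) → Xaaa[q3]aaaa#a
Step 15: δ(q3, a) = (q3, a, L) → Xaa[q3]aaaaa#a
Step 16: δ(q3, a) = (q3, a, L) → Xa[q3]aaaaaa#a
Step 17: δ(q3, a) = (q3, a, L) → X[q3]aaaaaaa#a
Step 18: δ(q3, a) = (q3, a, L) → [q3]Xaaaaaaa#a
Step 19: δ(q3, X) = (q0, a, R) → a[q0]aaaaaaa#a
Step 20: δ(q0, a) = (q1, X, R) → aX[q1]aaaaaa#a
Step 21: δ(q1, a) = (q1, a, R) → aXa[q1]aaaaa#a
Step 22: δ(q1, a) = (q1, a, R) → aXaa[q1]aaaa#a
Step 23: δ(q1, a) = (q1, a, R) → aXaaa[q1]aaa#a
Step 24: δ(q1, a) = (q1, a, R) → aXaaaa[q1]aa#a
Step 25: δ(q1, a) = (q1, a, R) → aXaaaaa[q1]a#a

The machine has not reached a halting state after 25 steps.
The machine did not halt within the 25-step bound.

Answer: No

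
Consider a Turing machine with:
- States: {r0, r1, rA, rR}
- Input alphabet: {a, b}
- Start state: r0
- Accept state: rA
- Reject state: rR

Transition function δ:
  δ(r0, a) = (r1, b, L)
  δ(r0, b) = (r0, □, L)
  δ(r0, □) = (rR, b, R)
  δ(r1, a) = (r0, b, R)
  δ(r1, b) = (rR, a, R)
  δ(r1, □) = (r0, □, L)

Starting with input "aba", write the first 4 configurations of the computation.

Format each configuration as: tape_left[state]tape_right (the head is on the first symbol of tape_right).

Transitions applied:
Step 1: δ(r0, a) = (r1, b, L)
Step 2: δ(r1, □) = (r0, □, L)
Step 3: δ(r0, □) = (rR, b, R)

The first 4 configurations are:
[r0]aba ⊢ [r1]□bba ⊢ [r0]□□bba ⊢ b[rR]□bba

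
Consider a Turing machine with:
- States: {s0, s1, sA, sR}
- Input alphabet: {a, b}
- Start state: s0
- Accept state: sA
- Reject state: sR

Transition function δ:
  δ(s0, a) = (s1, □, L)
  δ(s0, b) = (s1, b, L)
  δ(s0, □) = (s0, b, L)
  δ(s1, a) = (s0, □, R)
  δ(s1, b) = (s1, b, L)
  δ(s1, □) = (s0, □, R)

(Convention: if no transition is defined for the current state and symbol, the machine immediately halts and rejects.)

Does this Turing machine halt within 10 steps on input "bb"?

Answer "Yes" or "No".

Execution trace:
Initial: [s0]bb
Step 1: δ(s0, b) = (s1, b, L) → [s1]□bb
Step 2: δ(s1, □) = (s0, □, R) → □[s0]bb
Step 3: δ(s0, b) = (s1, b, L) → [s1]□bb
Step 4: δ(s1, □) = (s0, □, R) → □[s0]bb
Step 5: δ(s0, b) = (s1, b, L) → [s1]□bb
Step 6: δ(s1, □) = (s0, □, R) → □[s0]bb
Step 7: δ(s0, b) = (s1, b, L) → [s1]□bb
Step 8: δ(s1, □) = (s0, □, R) → □[s0]bb
Step 9: δ(s0, b) = (s1, b, L) → [s1]□bb
Step 10: δ(s1, □) = (s0, □, R) → □[s0]bb

The machine has not reached a halting state after 10 steps.
The machine did not halt within the 10-step bound.

Answer: No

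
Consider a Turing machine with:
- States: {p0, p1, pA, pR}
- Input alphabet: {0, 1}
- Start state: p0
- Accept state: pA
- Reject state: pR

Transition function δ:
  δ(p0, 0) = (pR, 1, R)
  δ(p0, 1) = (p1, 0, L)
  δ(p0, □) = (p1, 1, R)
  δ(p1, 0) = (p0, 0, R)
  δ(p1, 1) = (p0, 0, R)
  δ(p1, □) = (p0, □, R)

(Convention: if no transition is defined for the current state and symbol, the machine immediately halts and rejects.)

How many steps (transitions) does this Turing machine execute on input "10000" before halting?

Execution trace:
Initial: [p0]10000
Step 1: δ(p0, 1) = (p1, 0, L) → [p1]□00000
Step 2: δ(p1, □) = (p0, □, R) → □[p0]00000
Step 3: δ(p0, 0) = (pR, 1, R) → □1[pR]0000

The machine reaches the reject state pR and halts.

The machine executed 3 steps before halting.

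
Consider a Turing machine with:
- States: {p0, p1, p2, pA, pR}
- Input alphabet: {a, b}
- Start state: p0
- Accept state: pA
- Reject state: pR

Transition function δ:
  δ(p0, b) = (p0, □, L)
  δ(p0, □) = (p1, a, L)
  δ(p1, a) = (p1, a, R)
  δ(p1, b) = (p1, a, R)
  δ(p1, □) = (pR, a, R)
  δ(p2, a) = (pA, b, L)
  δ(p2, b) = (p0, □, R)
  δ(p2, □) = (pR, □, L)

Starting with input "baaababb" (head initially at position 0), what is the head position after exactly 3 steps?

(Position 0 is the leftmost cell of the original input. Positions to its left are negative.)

Execution trace (head position shown):
Step 0: [p0]baaababb  (head at position 0)
Step 1: move left → [p0]□□aaababb  (head at position -1)
Step 2: move left → [p1]□a□aaababb  (head at position -2)
Step 3: move right → a[pR]a□aaababb  (head at position -1)

After 3 steps, the head is at position -1.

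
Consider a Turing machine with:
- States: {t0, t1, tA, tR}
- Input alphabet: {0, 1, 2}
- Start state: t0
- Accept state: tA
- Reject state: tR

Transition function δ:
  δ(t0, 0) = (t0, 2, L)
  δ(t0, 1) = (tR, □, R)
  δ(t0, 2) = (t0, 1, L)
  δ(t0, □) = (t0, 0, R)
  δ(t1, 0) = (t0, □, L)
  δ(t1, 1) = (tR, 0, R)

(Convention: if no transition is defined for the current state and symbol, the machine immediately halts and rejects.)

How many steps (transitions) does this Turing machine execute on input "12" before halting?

Execution trace:
Initial: [t0]12
Step 1: δ(t0, 1) = (tR, □, R) → □[tR]2

The machine reaches the reject state tR and halts.

The machine executed 1 step before halting.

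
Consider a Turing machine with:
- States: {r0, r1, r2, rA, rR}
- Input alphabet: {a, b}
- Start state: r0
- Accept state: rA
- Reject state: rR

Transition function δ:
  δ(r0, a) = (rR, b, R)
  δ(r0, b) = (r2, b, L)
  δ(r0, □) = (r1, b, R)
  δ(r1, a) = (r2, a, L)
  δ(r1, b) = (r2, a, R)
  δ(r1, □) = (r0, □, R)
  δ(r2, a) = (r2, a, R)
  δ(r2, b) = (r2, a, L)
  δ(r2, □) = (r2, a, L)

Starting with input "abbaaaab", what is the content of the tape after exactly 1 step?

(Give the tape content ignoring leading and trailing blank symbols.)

Execution trace:
Initial: [r0]abbaaaab
Step 1: δ(r0, a) = (rR, b, R) → b[rR]bbaaaab

The machine reaches the reject state rR and halts.

After 1 step, the tape (ignoring leading/trailing blanks) is: bbbaaaab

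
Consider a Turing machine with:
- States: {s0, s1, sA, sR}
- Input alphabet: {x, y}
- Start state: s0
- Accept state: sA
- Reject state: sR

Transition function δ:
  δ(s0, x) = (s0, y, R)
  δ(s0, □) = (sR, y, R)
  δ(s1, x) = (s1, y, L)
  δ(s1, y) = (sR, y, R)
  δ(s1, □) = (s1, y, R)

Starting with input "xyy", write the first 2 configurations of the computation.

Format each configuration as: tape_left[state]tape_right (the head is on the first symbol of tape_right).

Transitions applied:
Step 1: δ(s0, x) = (s0, y, R)

The first 2 configurations are:
[s0]xyy ⊢ y[s0]yy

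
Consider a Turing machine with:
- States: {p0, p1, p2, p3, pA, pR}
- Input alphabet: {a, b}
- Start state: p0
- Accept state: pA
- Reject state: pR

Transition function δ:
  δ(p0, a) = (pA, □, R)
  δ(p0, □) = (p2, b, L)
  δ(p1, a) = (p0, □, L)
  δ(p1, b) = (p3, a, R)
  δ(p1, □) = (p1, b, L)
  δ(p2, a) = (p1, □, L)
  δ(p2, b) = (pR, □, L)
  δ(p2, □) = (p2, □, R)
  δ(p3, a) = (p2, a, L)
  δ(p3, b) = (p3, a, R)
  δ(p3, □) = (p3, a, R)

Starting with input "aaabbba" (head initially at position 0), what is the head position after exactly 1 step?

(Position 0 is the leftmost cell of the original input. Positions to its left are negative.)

Execution trace (head position shown):
Step 0: [p0]aaabbba  (head at position 0)
Step 1: move right → □[pA]aabbba  (head at position 1)

After 1 step, the head is at position 1.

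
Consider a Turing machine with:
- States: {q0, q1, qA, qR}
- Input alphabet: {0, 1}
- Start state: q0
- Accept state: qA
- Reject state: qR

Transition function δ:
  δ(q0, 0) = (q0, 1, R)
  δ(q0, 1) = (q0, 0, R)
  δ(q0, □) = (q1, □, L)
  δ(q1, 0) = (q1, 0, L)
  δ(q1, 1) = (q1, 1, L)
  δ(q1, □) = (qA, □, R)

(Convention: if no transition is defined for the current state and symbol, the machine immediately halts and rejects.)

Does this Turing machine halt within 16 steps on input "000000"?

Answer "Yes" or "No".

Execution trace:
Initial: [q0]000000
Step 1: δ(q0, 0) = (q0, 1, R) → 1[q0]00000
Step 2: δ(q0, 0) = (q0, 1, R) → 11[q0]0000
Step 3: δ(q0, 0) = (q0, 1, R) → 111[q0]000
Step 4: δ(q0, 0) = (q0, 1, R) → 1111[q0]00
Step 5: δ(q0, 0) = (q0, 1, R) → 11111[q0]0
Step 6: δ(q0, 0) = (q0, 1, R) → 111111[q0]□
Step 7: δ(q0, □) = (q1, □, L) → 11111[q1]1□
Step 8: δ(q1, 1) = (q1, 1, L) → 1111[q1]11□
Step 9: δ(q1, 1) = (q1, 1, L) → 111[q1]111□
Step 10: δ(q1, 1) = (q1, 1, L) → 11[q1]1111□
Step 11: δ(q1, 1) = (q1, 1, L) → 1[q1]11111□
Step 12: δ(q1, 1) = (q1, 1, L) → [q1]111111□
Step 13: δ(q1, 1) = (q1, 1, L) → [q1]□111111□
Step 14: δ(q1, □) = (qA, □, R) → □[qA]111111□

The machine reaches the accept state qA and halts.
The machine halted after 14 steps (within the 16-step bound).

Answer: Yes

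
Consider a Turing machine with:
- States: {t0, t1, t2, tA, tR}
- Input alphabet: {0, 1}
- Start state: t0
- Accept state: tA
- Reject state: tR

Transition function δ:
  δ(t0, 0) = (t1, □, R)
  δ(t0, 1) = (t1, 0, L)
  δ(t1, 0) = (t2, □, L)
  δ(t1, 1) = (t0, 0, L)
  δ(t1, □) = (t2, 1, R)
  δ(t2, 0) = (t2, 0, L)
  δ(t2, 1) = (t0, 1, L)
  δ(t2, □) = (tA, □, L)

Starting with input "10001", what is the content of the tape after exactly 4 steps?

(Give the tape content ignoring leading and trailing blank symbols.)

Execution trace:
Initial: [t0]10001
Step 1: δ(t0, 1) = (t1, 0, L) → [t1]□00001
Step 2: δ(t1, □) = (t2, 1, R) → 1[t2]00001
Step 3: δ(t2, 0) = (t2, 0, L) → [t2]100001
Step 4: δ(t2, 1) = (t0, 1, L) → [t0]□100001

No transition is defined for δ(t0, □). By convention the machine halts and rejects.

After 4 steps, the tape (ignoring leading/trailing blanks) is: 100001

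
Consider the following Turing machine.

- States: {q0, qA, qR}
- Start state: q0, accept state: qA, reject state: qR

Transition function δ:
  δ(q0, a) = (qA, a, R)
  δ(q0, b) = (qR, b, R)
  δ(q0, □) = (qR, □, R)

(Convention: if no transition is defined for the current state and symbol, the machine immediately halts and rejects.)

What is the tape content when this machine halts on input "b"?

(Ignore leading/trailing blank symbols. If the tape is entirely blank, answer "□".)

Execution trace:
Initial: [q0]b
Step 1: δ(q0, b) = (qR, b, R) → b[qR]□

The machine reaches the reject state qR and halts.

Final tape (ignoring leading/trailing blanks): b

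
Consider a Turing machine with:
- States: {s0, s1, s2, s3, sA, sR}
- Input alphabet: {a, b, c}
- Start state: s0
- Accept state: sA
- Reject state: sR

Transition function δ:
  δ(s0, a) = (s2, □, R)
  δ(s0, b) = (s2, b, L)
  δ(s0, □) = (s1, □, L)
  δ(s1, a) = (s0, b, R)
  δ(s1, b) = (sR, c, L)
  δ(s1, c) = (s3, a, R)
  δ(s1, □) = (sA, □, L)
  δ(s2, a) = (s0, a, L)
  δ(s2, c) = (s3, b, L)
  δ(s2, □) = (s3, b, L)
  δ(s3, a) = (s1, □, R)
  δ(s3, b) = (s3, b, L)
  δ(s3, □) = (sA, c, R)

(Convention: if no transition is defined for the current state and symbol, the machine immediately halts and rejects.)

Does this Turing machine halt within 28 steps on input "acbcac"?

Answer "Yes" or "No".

Execution trace:
Initial: [s0]acbcac
Step 1: δ(s0, a) = (s2, □, R) → □[s2]cbcac
Step 2: δ(s2, c) = (s3, b, L) → [s3]□bbcac
Step 3: δ(s3, □) = (sA, c, R) → c[sA]bbcac

The machine reaches the accept state sA and halts.
The machine halted after 3 steps (within the 28-step bound).

Answer: Yes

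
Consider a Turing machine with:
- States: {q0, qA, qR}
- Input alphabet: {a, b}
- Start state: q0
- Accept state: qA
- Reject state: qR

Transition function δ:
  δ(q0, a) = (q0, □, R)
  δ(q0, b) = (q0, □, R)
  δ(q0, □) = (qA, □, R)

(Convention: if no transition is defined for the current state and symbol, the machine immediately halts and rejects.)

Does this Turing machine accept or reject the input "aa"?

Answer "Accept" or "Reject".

Execution trace:
Initial: [q0]aa
Step 1: δ(q0, a) = (q0, □, R) → □[q0]a
Step 2: δ(q0, a) = (q0, □, R) → □□[q0]□
Step 3: δ(q0, □) = (qA, □, R) → □□□[qA]□

The machine reaches the accept state qA and halts.

Answer: Accept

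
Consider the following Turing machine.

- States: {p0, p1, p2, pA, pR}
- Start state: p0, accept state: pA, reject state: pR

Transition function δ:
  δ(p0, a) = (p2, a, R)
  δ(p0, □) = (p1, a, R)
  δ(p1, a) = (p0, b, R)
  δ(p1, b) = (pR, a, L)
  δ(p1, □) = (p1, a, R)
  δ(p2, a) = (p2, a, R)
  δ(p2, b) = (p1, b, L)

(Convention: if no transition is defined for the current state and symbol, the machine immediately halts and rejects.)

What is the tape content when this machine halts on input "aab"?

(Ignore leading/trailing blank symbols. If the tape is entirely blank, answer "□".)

Execution trace:
Initial: [p0]aab
Step 1: δ(p0, a) = (p2, a, R) → a[p2]ab
Step 2: δ(p2, a) = (p2, a, R) → aa[p2]b
Step 3: δ(p2, b) = (p1, b, L) → a[p1]ab
Step 4: δ(p1, a) = (p0, b, R) → ab[p0]b

No transition is defined for δ(p0, b). By convention the machine halts and rejects.

Final tape (ignoring leading/trailing blanks): abb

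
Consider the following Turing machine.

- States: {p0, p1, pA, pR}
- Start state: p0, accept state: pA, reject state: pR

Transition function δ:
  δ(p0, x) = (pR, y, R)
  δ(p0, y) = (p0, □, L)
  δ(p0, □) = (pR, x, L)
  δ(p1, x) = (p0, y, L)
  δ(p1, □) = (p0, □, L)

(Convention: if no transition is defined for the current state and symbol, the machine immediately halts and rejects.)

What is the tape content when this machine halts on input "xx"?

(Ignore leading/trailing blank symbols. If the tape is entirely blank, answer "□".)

Execution trace:
Initial: [p0]xx
Step 1: δ(p0, x) = (pR, y, R) → y[pR]x

The machine reaches the reject state pR and halts.

Final tape (ignoring leading/trailing blanks): yx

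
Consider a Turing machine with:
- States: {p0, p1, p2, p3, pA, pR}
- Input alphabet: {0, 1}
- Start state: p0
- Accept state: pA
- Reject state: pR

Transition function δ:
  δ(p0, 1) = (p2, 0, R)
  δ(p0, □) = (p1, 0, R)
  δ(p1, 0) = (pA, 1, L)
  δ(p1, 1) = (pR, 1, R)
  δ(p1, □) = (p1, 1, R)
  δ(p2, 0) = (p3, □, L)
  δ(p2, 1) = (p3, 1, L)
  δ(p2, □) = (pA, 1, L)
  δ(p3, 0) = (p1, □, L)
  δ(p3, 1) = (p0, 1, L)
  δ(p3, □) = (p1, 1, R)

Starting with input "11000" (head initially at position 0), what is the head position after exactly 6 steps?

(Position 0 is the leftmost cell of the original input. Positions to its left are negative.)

Execution trace (head position shown):
Step 0: [p0]11000  (head at position 0)
Step 1: move right → 0[p2]1000  (head at position 1)
Step 2: move left → [p3]01000  (head at position 0)
Step 3: move left → [p1]□□1000  (head at position -1)
Step 4: move right → 1[p1]□1000  (head at position 0)
Step 5: move right → 11[p1]1000  (head at position 1)
Step 6: move right → 111[pR]000  (head at position 2)

After 6 steps, the head is at position 2.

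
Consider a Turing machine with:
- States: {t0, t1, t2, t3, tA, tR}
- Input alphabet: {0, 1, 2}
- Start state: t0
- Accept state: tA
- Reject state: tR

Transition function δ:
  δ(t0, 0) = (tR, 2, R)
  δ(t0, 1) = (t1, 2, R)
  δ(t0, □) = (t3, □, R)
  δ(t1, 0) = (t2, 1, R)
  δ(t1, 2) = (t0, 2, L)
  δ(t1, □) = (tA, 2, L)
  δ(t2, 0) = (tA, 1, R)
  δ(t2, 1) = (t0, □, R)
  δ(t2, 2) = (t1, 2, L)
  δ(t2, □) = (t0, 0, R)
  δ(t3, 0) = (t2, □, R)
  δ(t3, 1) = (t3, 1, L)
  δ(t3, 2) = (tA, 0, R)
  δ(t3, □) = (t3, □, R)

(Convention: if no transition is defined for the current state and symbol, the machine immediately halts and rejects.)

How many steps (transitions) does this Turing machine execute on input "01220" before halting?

Execution trace:
Initial: [t0]01220
Step 1: δ(t0, 0) = (tR, 2, R) → 2[tR]1220

The machine reaches the reject state tR and halts.

The machine executed 1 step before halting.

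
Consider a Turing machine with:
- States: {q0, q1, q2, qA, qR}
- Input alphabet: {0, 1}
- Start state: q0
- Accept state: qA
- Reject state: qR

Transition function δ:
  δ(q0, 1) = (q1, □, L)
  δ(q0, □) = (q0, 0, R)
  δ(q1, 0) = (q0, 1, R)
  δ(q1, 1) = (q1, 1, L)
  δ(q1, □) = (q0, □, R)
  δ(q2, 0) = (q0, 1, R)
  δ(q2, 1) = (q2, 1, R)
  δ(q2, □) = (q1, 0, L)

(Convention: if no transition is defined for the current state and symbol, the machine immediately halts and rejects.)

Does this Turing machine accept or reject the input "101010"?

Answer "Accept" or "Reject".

Execution trace:
Initial: [q0]101010
Step 1: δ(q0, 1) = (q1, □, L) → [q1]□□01010
Step 2: δ(q1, □) = (q0, □, R) → □[q0]□01010
Step 3: δ(q0, □) = (q0, 0, R) → □0[q0]01010

No transition is defined for δ(q0, 0). By convention the machine halts and rejects.

Answer: Reject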